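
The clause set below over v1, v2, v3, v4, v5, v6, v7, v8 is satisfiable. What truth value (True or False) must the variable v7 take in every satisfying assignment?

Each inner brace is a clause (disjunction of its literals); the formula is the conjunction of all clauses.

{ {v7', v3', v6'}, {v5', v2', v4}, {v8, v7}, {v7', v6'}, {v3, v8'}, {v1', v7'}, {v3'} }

Suppose v7 = 0.
The clause (v8) is unit, so v8 = 1.
The clause (v3) is unit, so v3 = 1.
Now (v3') is unsatisfied and unit — conflict.
So every satisfying assignment has v7 = True.

True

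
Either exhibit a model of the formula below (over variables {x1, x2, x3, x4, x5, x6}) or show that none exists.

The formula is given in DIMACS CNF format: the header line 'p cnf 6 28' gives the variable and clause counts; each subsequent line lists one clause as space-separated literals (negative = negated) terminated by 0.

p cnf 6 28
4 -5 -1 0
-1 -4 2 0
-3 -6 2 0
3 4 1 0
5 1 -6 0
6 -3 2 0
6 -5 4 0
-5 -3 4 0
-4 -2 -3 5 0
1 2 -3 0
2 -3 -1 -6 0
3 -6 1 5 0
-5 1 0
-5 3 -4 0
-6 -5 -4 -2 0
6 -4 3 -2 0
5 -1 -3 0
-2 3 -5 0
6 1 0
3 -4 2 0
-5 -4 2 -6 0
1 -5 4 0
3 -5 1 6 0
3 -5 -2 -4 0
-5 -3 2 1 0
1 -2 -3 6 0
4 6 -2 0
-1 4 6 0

Suppose x5 = True.
(x1) alone gives x1 = True.
(x4) alone gives x4 = True.
(x2) alone gives x2 = True.
(x3) alone gives x3 = True.
(¬x6) alone gives x6 = False.
All clauses are satisfied.

x1 ↦ True,  x2 ↦ True,  x3 ↦ True,  x4 ↦ True,  x5 ↦ True,  x6 ↦ False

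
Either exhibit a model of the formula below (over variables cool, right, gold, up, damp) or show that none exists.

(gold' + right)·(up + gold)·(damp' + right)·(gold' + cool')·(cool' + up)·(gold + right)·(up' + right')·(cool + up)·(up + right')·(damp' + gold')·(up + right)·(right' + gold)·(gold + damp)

UNSATISFIABLE

Case gold = 0:
The clause (up) is unit, so up = 1.
The clause (right) is unit, so right = 1.
Now (right') is unsatisfied and unit — conflict.
Undo gold and try gold = 1.
The clause (right) is unit, so right = 1.
The clause (cool') is unit, so cool = 0.
The clause (up') is unit, so up = 0.
Now (up) is unsatisfied and unit — conflict.
Neither gold = 1 nor gold = 0 works.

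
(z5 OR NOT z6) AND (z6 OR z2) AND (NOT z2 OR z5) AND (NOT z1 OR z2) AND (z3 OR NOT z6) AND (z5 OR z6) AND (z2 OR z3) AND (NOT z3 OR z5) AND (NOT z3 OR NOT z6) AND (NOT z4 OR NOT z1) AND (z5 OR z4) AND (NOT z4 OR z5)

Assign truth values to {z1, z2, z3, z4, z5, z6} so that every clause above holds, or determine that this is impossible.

z1 ↦ false,  z2 ↦ true,  z3 ↦ false,  z4 ↦ true,  z5 ↦ true,  z6 ↦ false

Suppose z5 = true.
Suppose z6 = false.
From the singleton clause (z2), z2 = true.
Suppose z4 = true.
From the singleton clause (NOT z1), z1 = false.
All clauses hold; z3 can take either value.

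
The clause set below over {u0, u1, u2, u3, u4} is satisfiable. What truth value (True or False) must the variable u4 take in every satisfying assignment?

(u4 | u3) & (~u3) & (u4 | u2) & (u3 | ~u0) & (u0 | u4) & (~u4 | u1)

Suppose u4 = 0.
The clause (u3) is unit, so u3 = 1.
But (~u3) is also a unit clause — contradiction.
So every satisfying assignment has u4 = True.

True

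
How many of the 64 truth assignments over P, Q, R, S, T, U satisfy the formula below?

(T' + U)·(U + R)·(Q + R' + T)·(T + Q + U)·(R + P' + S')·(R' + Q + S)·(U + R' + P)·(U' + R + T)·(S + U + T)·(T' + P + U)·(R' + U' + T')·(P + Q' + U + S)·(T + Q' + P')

There are 2^6 = 64 truth assignments over (P, Q, R, S, T, U).
Split on S. With S = 1, the clauses containing S are satisfied and S' drops from the rest; 3 of the 2^5 = 32 assignments to the other variables satisfy what remains.
With S = 0, by the same count on the reduced clause set, 5 assignments work.
Total: 3 + 5 = 8.

8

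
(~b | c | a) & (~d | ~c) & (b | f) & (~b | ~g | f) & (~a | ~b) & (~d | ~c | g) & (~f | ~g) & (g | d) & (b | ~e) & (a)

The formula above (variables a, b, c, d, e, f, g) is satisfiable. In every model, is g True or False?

False

Suppose g = 1.
Unit clause (~f) forces f = 0.
Unit clause (b) forces b = 1.
That conflicts with the unit clause (~b).
So every satisfying assignment has g = False.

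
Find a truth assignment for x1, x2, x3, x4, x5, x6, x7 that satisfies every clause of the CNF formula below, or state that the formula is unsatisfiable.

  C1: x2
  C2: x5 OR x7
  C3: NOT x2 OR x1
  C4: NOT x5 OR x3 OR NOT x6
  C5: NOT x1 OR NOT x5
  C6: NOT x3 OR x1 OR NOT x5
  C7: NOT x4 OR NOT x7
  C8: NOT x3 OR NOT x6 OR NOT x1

x1=true,  x2=true,  x3=false,  x4=false,  x5=false,  x6=true,  x7=true

From the singleton clause (x2), x2 = true.
From the singleton clause (x1), x1 = true.
From the singleton clause (NOT x5), x5 = false.
From the singleton clause (x7), x7 = true.
From the singleton clause (NOT x4), x4 = false.
Branch on x3: set x3 = false.
No clause remains; x6 is free.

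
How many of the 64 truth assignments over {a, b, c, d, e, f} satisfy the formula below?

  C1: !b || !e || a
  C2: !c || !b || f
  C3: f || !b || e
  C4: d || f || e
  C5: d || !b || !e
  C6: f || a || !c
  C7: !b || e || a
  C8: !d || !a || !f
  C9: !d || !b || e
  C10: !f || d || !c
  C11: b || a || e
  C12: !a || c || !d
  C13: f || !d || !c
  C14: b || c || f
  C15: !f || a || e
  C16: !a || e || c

There are 2^6 = 64 truth assignments over (a, b, c, d, e, f).
Split on d. With d = true, the clauses containing d are satisfied and !d drops from the rest; 2 of the 2^5 = 32 assignments to the other variables satisfy what remains.
With d = false, by the same count on the reduced clause set, 3 assignments work.
Total: 2 + 3 = 5.

5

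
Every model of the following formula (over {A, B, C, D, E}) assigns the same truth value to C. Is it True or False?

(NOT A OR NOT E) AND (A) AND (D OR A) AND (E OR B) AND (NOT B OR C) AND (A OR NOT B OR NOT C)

Suppose C = false.
(A) alone gives A = true.
(NOT E) alone gives E = false.
(B) alone gives B = true.
That conflicts with the unit clause (NOT B).
So every satisfying assignment has C = True.

True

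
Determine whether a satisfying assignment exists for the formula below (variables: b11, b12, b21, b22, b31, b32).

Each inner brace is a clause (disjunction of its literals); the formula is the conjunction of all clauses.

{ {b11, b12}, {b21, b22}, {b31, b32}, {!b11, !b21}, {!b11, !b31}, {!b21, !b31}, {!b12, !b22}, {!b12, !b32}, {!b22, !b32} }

Case b11 = true:
From the singleton clause (!b21), b21 = false.
From the singleton clause (b22), b22 = true.
From the singleton clause (!b31), b31 = false.
From the singleton clause (b32), b32 = true.
Now (!b32) is unsatisfied and unit — conflict.
Undo b11 and try b11 = false.
From the singleton clause (b12), b12 = true.
From the singleton clause (!b22), b22 = false.
From the singleton clause (b21), b21 = true.
From the singleton clause (!b31), b31 = false.
From the singleton clause (b32), b32 = true.
Now (!b32) is unsatisfied and unit — conflict.
Both values of b11 lead to a conflict.
No assignment satisfies every clause.

No, unsatisfiable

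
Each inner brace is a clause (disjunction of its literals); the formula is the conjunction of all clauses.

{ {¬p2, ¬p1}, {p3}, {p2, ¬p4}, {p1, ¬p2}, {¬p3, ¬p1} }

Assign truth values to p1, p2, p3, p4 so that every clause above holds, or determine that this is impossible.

p1 ↦ False; p2 ↦ False; p3 ↦ True; p4 ↦ False

The clause (p3) is unit, so p3 = True.
The clause (¬p1) is unit, so p1 = False.
The clause (¬p2) is unit, so p2 = False.
The clause (¬p4) is unit, so p4 = False.
This assignment satisfies each clause.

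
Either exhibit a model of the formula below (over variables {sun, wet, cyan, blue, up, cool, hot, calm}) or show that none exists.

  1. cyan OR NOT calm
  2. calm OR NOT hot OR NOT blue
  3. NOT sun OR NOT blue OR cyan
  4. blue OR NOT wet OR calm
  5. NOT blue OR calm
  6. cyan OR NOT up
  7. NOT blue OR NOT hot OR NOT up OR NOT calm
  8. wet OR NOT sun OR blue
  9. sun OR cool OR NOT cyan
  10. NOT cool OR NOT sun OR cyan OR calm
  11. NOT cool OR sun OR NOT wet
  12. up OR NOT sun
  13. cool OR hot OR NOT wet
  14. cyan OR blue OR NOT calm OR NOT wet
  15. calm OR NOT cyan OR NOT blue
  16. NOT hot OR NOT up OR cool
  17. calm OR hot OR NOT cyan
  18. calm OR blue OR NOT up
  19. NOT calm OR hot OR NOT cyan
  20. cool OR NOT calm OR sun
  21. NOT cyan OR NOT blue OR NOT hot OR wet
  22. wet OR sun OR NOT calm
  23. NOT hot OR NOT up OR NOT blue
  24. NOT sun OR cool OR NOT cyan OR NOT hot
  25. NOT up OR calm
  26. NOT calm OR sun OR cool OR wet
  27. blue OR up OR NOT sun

sun=false, wet=false, cyan=false, blue=false, up=false, cool=false, hot=true, calm=false

Case cyan = false:
Unit clause (NOT calm) forces calm = false.
Unit clause (NOT blue) forces blue = false.
Unit clause (NOT wet) forces wet = false.
Unit clause (NOT up) forces up = false.
Unit clause (NOT sun) forces sun = false.
Every clause is now satisfied; cool, hot are unconstrained.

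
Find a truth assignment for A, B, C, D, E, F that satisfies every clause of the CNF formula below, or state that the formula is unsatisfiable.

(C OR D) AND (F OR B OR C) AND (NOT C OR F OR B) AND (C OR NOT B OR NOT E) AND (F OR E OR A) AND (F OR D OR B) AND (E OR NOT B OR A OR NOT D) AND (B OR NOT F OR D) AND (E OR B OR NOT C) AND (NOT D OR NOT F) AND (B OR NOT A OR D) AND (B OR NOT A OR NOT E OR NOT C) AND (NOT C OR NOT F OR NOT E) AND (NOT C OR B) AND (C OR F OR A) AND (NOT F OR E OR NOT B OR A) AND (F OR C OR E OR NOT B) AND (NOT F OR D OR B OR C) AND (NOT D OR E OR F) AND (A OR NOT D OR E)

Suppose C = true.
From the singleton clause (B), B = true.
Suppose D = true.
From the singleton clause (NOT F), F = false.
From the singleton clause (E), E = true.
All clauses hold; A can take either value.

A: true; B: true; C: true; D: true; E: true; F: false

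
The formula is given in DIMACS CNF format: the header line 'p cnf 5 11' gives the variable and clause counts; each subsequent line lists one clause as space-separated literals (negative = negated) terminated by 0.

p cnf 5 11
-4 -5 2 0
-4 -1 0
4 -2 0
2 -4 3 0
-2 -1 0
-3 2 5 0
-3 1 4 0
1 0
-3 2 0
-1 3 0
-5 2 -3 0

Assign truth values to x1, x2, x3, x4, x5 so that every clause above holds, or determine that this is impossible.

Unit clause (x1) forces x1 = True.
Unit clause (¬x4) forces x4 = False.
Unit clause (¬x2) forces x2 = False.
Unit clause (¬x3) forces x3 = False.
But (x3) is also a unit clause — contradiction.

UNSATISFIABLE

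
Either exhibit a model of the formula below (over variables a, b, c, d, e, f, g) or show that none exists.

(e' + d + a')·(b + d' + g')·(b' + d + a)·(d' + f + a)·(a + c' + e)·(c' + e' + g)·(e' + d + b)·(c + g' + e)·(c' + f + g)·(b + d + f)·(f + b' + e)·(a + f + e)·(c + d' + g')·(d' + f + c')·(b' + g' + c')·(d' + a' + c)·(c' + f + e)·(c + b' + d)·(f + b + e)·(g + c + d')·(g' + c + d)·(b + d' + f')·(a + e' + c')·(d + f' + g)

a ↦ 1,  b ↦ 1,  c ↦ 1,  d ↦ 1,  e ↦ 0,  f ↦ 1,  g ↦ 0

Branch on e: set e = 0.
Branch on a: set a = 1.
Branch on c: set c = 1.
(f) alone gives f = 1.
Branch on b: set b = 1.
(g') alone gives g = 0.
(d) alone gives d = 1.
All clauses are satisfied.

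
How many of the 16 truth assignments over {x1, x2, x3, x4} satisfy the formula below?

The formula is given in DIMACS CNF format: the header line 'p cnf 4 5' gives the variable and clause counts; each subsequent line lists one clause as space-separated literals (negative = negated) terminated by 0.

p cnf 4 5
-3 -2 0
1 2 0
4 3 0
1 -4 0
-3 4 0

3

There are 2^4 = 16 truth assignments over (x1, x2, x3, x4).
Check each against the 5 clauses (columns in the order x1, x2, x3, x4):
  F F F F  ✗ fails (x1 ∨ x2)
  F F F T  ✗ fails (x1 ∨ x2)
  F F T F  ✗ fails (x1 ∨ x2)
  F F T T  ✗ fails (x1 ∨ x2)
  F T F F  ✗ fails (x4 ∨ x3)
  F T F T  ✗ fails (x1 ∨ ¬x4)
  F T T F  ✗ fails (¬x3 ∨ ¬x2)
  F T T T  ✗ fails (¬x3 ∨ ¬x2)
  T F F F  ✗ fails (x4 ∨ x3)
  T F F T  ✓ satisfies all
  T F T F  ✗ fails (¬x3 ∨ x4)
  T F T T  ✓ satisfies all
  T T F F  ✗ fails (x4 ∨ x3)
  T T F T  ✓ satisfies all
  T T T F  ✗ fails (¬x3 ∨ ¬x2)
  T T T T  ✗ fails (¬x3 ∨ ¬x2)
3 of the 16 rows are models.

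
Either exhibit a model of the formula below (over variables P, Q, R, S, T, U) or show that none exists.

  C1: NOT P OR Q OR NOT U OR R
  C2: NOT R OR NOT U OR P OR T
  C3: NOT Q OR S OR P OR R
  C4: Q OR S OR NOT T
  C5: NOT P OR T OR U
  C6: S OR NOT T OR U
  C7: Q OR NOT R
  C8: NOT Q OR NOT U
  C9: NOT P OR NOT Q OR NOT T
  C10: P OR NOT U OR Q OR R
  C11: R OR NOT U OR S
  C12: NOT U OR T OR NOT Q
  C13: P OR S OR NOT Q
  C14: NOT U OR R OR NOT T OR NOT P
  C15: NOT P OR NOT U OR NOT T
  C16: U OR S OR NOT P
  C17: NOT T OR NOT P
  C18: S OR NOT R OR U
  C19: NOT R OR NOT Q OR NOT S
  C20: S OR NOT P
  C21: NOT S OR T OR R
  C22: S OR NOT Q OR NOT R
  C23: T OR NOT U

P=false,  Q=false,  R=false,  S=false,  T=false,  U=false

Branch on Q: set Q = false.
Unit clause (NOT R) forces R = false.
Branch on P: set P = false.
Unit clause (NOT U) forces U = false.
Branch on S: set S = false.
Unit clause (NOT T) forces T = false.
This assignment satisfies each clause.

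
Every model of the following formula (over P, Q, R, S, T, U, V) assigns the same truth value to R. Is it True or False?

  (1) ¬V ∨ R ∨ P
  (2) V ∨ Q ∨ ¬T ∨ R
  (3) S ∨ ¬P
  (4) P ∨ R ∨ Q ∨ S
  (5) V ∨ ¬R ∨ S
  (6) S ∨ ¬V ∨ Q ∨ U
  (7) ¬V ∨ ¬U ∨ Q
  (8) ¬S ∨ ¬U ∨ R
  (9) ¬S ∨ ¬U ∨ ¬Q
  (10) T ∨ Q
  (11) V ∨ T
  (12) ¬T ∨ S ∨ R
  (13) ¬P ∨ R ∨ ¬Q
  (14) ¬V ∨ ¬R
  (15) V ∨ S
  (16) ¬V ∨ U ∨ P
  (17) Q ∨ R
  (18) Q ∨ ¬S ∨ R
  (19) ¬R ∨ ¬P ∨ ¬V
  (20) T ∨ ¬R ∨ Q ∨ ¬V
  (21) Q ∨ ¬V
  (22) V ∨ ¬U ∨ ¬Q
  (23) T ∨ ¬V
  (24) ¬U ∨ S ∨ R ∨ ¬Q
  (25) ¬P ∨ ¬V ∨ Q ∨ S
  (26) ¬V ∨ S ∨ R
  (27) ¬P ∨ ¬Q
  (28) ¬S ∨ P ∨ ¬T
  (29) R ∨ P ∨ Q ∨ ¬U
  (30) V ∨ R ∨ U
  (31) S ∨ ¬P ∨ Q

Suppose R = False.
(Q) alone gives Q = True.
(¬P) alone gives P = False.
(¬V) alone gives V = False.
(T) alone gives T = True.
(S) alone gives S = True.
Now (¬S) is unsatisfied and unit — conflict.
So every satisfying assignment has R = True.

True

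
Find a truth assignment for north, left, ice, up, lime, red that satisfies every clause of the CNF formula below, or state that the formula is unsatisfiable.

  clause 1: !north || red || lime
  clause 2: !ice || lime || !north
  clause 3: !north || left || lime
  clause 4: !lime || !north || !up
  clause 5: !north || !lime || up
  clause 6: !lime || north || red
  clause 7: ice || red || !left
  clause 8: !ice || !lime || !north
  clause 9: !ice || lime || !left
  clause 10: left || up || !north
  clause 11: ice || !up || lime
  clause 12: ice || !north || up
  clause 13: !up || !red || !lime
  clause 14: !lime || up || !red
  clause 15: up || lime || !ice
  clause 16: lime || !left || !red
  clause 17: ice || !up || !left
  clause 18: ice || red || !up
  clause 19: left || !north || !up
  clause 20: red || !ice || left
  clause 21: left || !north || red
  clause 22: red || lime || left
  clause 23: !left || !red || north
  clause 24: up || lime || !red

north=false; left=false; ice=true; up=true; lime=false; red=true

Case north = false:
Case lime = false:
Case ice = true:
The clause (!left) is unit, so left = false.
The clause (up) is unit, so up = true.
The clause (red) is unit, so red = true.
Every clause now holds.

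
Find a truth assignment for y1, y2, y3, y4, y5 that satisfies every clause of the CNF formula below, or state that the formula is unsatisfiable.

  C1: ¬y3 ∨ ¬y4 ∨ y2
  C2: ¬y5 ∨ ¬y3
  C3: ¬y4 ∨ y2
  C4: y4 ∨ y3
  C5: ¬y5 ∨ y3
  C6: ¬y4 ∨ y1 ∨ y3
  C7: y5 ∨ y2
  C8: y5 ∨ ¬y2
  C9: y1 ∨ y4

Case y5 = False:
Unit clause (y2) forces y2 = True.
But (¬y2) is also a unit clause — contradiction.
So y5 must be the other value — set y5 = True.
Unit clause (¬y3) forces y3 = False.
But (y3) is also a unit clause — contradiction.
Either choice for y5 ends in contradiction.

UNSATISFIABLE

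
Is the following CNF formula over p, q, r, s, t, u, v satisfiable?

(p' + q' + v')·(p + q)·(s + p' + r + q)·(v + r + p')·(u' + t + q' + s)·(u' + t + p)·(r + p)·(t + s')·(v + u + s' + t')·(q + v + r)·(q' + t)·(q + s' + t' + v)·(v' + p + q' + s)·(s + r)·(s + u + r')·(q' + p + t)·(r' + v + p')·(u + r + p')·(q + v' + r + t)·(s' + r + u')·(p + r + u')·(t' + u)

Case p = 0:
From the singleton clause (q), q = 1.
From the singleton clause (r), r = 1.
From the singleton clause (t), t = 1.
From the singleton clause (u), u = 1.
Case v = 1:
From the singleton clause (s), s = 1.
All clauses are satisfied.
A satisfying assignment: p: 0; q: 1; r: 1; s: 1; t: 1; u: 1; v: 1.

Yes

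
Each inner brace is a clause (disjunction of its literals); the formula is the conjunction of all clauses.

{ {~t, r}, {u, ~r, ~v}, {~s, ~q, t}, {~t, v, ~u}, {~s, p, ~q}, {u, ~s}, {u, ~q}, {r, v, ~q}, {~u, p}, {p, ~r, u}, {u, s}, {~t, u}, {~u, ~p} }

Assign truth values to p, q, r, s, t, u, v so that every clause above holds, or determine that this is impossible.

UNSATISFIABLE

Try t = 0.
Try s = 0.
(u) alone gives u = 1.
(p) alone gives p = 1.
That conflicts with the unit clause (~p).
That branch fails; take s = 1 instead.
(~q) alone gives q = 0.
(u) alone gives u = 1.
(p) alone gives p = 1.
That conflicts with the unit clause (~p).
Both values of s lead to a conflict.
That branch fails; take t = 1 instead.
(r) alone gives r = 1.
(u) alone gives u = 1.
(v) alone gives v = 1.
(p) alone gives p = 1.
That conflicts with the unit clause (~p).
Both values of t lead to a conflict.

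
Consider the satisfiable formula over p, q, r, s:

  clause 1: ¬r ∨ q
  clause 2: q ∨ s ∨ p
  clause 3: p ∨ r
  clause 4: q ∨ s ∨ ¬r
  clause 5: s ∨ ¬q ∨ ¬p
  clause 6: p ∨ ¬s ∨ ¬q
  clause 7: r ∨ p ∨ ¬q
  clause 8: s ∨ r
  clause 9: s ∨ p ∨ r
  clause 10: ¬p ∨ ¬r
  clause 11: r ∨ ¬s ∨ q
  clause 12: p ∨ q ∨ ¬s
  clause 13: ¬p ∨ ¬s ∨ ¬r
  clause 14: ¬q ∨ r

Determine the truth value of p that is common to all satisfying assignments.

Suppose p = True.
From the singleton clause (¬r), r = False.
From the singleton clause (s), s = True.
From the singleton clause (q), q = True.
But (¬q) is also a unit clause — contradiction.
So every satisfying assignment has p = False.

False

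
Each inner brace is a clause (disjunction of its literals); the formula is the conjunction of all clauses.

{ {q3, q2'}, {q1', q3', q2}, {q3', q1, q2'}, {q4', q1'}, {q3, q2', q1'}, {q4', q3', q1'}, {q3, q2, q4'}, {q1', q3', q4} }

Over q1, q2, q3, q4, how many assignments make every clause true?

4

There are 2^4 = 16 truth assignments over (q1, q2, q3, q4).
Check each against the 8 clauses (columns in the order q1, q2, q3, q4):
  F F F F  ✓ satisfies all
  F F F T  ✗ fails (q3 + q2 + q4')
  F F T F  ✓ satisfies all
  F F T T  ✓ satisfies all
  F T F F  ✗ fails (q3 + q2')
  F T F T  ✗ fails (q3 + q2')
  F T T F  ✗ fails (q3' + q1 + q2')
  F T T T  ✗ fails (q3' + q1 + q2')
  T F F F  ✓ satisfies all
  T F F T  ✗ fails (q4' + q1')
  T F T F  ✗ fails (q1' + q3' + q2)
  T F T T  ✗ fails (q1' + q3' + q2)
  T T F F  ✗ fails (q3 + q2')
  T T F T  ✗ fails (q3 + q2')
  T T T F  ✗ fails (q1' + q3' + q4)
  T T T T  ✗ fails (q4' + q1')
4 of the 16 rows are models.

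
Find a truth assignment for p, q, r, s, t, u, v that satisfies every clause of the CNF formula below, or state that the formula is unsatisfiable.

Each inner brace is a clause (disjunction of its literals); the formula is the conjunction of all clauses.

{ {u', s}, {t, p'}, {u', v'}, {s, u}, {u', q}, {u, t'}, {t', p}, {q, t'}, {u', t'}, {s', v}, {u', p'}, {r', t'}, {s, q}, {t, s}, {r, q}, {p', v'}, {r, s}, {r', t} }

p ↦ 0; q ↦ 1; r ↦ 0; s ↦ 1; t ↦ 0; u ↦ 0; v ↦ 1

Case u = 0:
Unit clause (s) forces s = 1.
Unit clause (t') forces t = 0.
Unit clause (p') forces p = 0.
Unit clause (v) forces v = 1.
Unit clause (r') forces r = 0.
Unit clause (q) forces q = 1.
All clauses are satisfied.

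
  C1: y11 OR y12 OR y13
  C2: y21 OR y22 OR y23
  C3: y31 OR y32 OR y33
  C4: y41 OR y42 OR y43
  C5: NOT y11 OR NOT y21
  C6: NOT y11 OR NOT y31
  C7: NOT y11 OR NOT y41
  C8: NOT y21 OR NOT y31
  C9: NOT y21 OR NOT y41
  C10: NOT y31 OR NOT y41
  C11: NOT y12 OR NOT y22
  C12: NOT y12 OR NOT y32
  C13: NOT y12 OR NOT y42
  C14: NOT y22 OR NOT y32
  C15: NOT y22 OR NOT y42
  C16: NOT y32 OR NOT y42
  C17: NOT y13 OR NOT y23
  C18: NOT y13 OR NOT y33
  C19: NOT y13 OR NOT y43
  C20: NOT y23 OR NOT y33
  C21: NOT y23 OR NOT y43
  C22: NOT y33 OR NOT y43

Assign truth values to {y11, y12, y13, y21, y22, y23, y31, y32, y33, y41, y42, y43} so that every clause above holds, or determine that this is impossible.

Case y11 = false:
Case y12 = true:
Unit clause (NOT y22) forces y22 = false.
Unit clause (NOT y32) forces y32 = false.
Unit clause (NOT y42) forces y42 = false.
Case y21 = true:
Unit clause (NOT y31) forces y31 = false.
Unit clause (y33) forces y33 = true.
Unit clause (NOT y41) forces y41 = false.
Unit clause (y43) forces y43 = true.
But (NOT y43) is also a unit clause — contradiction.
Backtrack on y21: now try y21 = false.
Unit clause (y23) forces y23 = true.
Unit clause (NOT y13) forces y13 = false.
Unit clause (NOT y33) forces y33 = false.
Unit clause (y31) forces y31 = true.
Unit clause (NOT y41) forces y41 = false.
Unit clause (y43) forces y43 = true.
But (NOT y43) is also a unit clause — contradiction.
Neither y21 = true nor y21 = false works.
Backtrack on y12: now try y12 = false.
Unit clause (y13) forces y13 = true.
Unit clause (NOT y23) forces y23 = false.
Unit clause (NOT y33) forces y33 = false.
Unit clause (NOT y43) forces y43 = false.
Case y21 = true:
Unit clause (NOT y31) forces y31 = false.
Unit clause (y32) forces y32 = true.
Unit clause (NOT y41) forces y41 = false.
Unit clause (y42) forces y42 = true.
But (NOT y42) is also a unit clause — contradiction.
Backtrack on y21: now try y21 = false.
Unit clause (y22) forces y22 = true.
Unit clause (NOT y32) forces y32 = false.
Unit clause (y31) forces y31 = true.
Unit clause (NOT y41) forces y41 = false.
Unit clause (y42) forces y42 = true.
But (NOT y42) is also a unit clause — contradiction.
Neither y21 = true nor y21 = false works.
Neither y12 = true nor y12 = false works.
Backtrack on y11: now try y11 = true.
Unit clause (NOT y21) forces y21 = false.
Unit clause (NOT y31) forces y31 = false.
Unit clause (NOT y41) forces y41 = false.
Case y22 = true:
Unit clause (NOT y12) forces y12 = false.
Unit clause (NOT y32) forces y32 = false.
Unit clause (y33) forces y33 = true.
Unit clause (NOT y42) forces y42 = false.
Unit clause (y43) forces y43 = true.
But (NOT y43) is also a unit clause — contradiction.
Backtrack on y22: now try y22 = false.
Unit clause (y23) forces y23 = true.
Unit clause (NOT y13) forces y13 = false.
Unit clause (NOT y33) forces y33 = false.
Unit clause (y32) forces y32 = true.
Unit clause (NOT y12) forces y12 = false.
Unit clause (NOT y42) forces y42 = false.
Unit clause (y43) forces y43 = true.
But (NOT y43) is also a unit clause — contradiction.
Neither y22 = true nor y22 = false works.
Neither y11 = true nor y11 = false works.

UNSATISFIABLE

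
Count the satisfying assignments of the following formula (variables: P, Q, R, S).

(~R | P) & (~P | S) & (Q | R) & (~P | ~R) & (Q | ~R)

3

There are 2^4 = 16 truth assignments over (P, Q, R, S).
Check each against the 5 clauses (columns in the order P, Q, R, S):
  F F F F  ✗ fails (Q | R)
  F F F T  ✗ fails (Q | R)
  F F T F  ✗ fails (~R | P)
  F F T T  ✗ fails (~R | P)
  F T F F  ✓ satisfies all
  F T F T  ✓ satisfies all
  F T T F  ✗ fails (~R | P)
  F T T T  ✗ fails (~R | P)
  T F F F  ✗ fails (~P | S)
  T F F T  ✗ fails (Q | R)
  T F T F  ✗ fails (~P | S)
  T F T T  ✗ fails (~P | ~R)
  T T F F  ✗ fails (~P | S)
  T T F T  ✓ satisfies all
  T T T F  ✗ fails (~P | S)
  T T T T  ✗ fails (~P | ~R)
3 of the 16 rows are models.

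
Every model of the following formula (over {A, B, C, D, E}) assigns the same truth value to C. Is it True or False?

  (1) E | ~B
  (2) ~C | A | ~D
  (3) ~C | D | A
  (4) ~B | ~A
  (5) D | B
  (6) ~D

Suppose C = 1.
(~D) alone gives D = 0.
(A) alone gives A = 1.
(~B) alone gives B = 0.
But (B) is also a unit clause — contradiction.
So every satisfying assignment has C = False.

False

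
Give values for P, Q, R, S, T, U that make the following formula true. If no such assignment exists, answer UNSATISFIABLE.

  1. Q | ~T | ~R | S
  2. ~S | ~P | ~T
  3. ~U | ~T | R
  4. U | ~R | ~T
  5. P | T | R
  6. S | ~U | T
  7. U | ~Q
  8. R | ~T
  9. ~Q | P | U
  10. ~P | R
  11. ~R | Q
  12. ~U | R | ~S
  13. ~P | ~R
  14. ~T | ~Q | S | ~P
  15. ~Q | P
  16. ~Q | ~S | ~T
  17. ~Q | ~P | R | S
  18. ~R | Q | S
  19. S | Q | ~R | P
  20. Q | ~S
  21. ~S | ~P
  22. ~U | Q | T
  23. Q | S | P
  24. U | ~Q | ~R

UNSATISFIABLE

Suppose U = 1.
Suppose T = 0.
(S) alone gives S = 1.
(R) alone gives R = 1.
(Q) alone gives Q = 1.
(~P) alone gives P = 0.
Now (P) is unsatisfied and unit — conflict.
Undo T and try T = 1.
(R) alone gives R = 1.
(Q) alone gives Q = 1.
(~P) alone gives P = 0.
Now (P) is unsatisfied and unit — conflict.
Both values of T lead to a conflict.
Undo U and try U = 0.
(~Q) alone gives Q = 0.
(~R) alone gives R = 0.
(~T) alone gives T = 0.
(P) alone gives P = 1.
Now (~P) is unsatisfied and unit — conflict.
Both values of U lead to a conflict.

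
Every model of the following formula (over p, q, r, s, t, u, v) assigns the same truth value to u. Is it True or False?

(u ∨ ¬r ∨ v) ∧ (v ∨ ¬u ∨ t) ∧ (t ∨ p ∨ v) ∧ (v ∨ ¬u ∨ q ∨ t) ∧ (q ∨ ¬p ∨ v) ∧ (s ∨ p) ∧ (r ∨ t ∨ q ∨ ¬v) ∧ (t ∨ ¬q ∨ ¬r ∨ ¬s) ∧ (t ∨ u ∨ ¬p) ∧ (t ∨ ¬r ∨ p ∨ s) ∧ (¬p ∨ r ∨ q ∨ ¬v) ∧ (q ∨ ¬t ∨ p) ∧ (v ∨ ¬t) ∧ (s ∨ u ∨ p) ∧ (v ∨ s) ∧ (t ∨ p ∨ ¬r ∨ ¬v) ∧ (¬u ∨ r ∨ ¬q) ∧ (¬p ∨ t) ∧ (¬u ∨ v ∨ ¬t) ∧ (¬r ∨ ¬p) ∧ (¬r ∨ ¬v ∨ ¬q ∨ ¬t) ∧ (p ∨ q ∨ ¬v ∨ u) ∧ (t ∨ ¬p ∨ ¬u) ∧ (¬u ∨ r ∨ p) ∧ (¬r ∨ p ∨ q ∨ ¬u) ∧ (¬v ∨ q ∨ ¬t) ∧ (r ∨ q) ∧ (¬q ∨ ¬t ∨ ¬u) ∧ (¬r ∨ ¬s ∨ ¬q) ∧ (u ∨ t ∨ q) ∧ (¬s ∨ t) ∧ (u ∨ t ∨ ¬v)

Suppose u = True.
Suppose v = True.
Suppose s = True.
From the singleton clause (t), t = True.
From the singleton clause (q), q = True.
Now (¬q) is unsatisfied and unit — conflict.
That branch fails; take s = False instead.
From the singleton clause (p), p = True.
From the singleton clause (t), t = True.
From the singleton clause (¬r), r = False.
From the singleton clause (q), q = True.
Now (¬q) is unsatisfied and unit — conflict.
Neither s = True nor s = False works.
That branch fails; take v = False instead.
From the singleton clause (t), t = True.
Now (¬t) is unsatisfied and unit — conflict.
Neither v = True nor v = False works.
So every satisfying assignment has u = False.

False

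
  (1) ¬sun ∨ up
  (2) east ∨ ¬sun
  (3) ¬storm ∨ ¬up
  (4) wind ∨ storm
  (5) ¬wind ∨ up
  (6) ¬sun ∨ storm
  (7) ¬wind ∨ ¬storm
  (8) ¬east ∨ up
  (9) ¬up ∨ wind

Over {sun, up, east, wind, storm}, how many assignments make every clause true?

There are 2^5 = 32 truth assignments over (sun, up, east, wind, storm).
Split on east. With east = True, the clauses containing east are satisfied and ¬east drops from the rest; 1 of the 2^4 = 16 assignments to the other variables satisfy what remains.
With east = False, by the same count on the reduced clause set, 2 assignments work.
Total: 1 + 2 = 3.

3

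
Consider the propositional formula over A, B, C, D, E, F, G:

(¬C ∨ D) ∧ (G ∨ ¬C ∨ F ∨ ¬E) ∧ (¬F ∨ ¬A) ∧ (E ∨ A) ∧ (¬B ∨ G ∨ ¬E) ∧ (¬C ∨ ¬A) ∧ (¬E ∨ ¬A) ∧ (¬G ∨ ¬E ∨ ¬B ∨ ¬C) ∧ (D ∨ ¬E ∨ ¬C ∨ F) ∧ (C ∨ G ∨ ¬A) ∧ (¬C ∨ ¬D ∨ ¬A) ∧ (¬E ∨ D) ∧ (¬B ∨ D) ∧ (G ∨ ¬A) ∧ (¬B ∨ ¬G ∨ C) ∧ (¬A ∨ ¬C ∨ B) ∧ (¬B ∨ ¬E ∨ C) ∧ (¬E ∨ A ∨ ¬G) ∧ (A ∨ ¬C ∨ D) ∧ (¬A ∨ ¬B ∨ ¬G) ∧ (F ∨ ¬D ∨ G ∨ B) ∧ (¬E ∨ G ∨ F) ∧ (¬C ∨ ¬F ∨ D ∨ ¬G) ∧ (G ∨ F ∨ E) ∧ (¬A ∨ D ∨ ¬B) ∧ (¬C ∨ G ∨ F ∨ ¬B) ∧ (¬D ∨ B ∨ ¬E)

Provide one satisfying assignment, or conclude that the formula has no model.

Case C = False:
Case F = False:
Case E = False:
(A) alone gives A = True.
(G) alone gives G = True.
(¬B) alone gives B = False.
Every clause is now satisfied; D is unconstrained.

A: True, B: False, C: False, D: False, E: False, F: False, G: True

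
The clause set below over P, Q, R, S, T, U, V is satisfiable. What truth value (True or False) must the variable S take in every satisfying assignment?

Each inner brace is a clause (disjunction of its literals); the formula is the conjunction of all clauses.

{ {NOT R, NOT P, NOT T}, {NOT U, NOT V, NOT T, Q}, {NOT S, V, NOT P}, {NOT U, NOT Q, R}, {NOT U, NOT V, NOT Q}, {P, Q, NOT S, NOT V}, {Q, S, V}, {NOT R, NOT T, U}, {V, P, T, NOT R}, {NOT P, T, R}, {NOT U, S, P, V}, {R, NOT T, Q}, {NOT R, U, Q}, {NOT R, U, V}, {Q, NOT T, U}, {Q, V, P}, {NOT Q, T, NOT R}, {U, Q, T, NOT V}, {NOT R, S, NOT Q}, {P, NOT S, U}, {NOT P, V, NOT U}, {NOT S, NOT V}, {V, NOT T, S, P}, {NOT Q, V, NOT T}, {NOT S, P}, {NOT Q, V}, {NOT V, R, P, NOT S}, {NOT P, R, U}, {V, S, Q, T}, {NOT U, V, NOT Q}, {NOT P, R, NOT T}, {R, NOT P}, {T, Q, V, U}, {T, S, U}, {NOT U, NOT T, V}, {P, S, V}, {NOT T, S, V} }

Suppose S = true.
(NOT V) alone gives V = false.
(NOT P) alone gives P = false.
Now (P) is unsatisfied and unit — conflict.
So every satisfying assignment has S = False.

False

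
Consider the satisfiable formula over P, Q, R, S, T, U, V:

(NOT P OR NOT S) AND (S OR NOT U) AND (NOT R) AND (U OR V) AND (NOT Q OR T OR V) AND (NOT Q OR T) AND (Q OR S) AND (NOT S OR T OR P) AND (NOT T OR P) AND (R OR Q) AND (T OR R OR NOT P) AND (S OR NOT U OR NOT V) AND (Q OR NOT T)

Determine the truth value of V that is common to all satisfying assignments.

True

Suppose V = false.
(NOT R) alone gives R = false.
(U) alone gives U = true.
(S) alone gives S = true.
(NOT P) alone gives P = false.
(T) alone gives T = true.
Now (NOT T) is unsatisfied and unit — conflict.
So every satisfying assignment has V = True.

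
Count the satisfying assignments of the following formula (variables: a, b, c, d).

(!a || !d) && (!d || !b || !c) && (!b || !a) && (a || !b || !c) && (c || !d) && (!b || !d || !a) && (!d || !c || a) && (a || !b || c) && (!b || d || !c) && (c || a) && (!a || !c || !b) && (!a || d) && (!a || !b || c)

1

There are 2^4 = 16 truth assignments over (a, b, c, d).
Check each against the 13 clauses (columns in the order a, b, c, d):
  F F F F  ✗ fails (c || a)
  F F F T  ✗ fails (c || !d)
  F F T F  ✓ satisfies all
  F F T T  ✗ fails (!d || !c || a)
  F T F F  ✗ fails (a || !b || c)
  F T F T  ✗ fails (c || !d)
  F T T F  ✗ fails (a || !b || !c)
  F T T T  ✗ fails (!d || !b || !c)
  T F F F  ✗ fails (!a || d)
  T F F T  ✗ fails (!a || !d)
  T F T F  ✗ fails (!a || d)
  T F T T  ✗ fails (!a || !d)
  T T F F  ✗ fails (!b || !a)
  T T F T  ✗ fails (!a || !d)
  T T T F  ✗ fails (!b || !a)
  T T T T  ✗ fails (!a || !d)
1 of the 16 rows is a model.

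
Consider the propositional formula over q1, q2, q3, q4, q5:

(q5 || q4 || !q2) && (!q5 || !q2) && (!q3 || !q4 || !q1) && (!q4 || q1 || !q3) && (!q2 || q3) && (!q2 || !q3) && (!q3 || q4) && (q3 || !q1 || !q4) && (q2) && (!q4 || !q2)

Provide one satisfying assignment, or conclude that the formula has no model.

UNSATISFIABLE

From the singleton clause (q2), q2 = true.
From the singleton clause (!q5), q5 = false.
From the singleton clause (q4), q4 = true.
But (!q4) is also a unit clause — contradiction.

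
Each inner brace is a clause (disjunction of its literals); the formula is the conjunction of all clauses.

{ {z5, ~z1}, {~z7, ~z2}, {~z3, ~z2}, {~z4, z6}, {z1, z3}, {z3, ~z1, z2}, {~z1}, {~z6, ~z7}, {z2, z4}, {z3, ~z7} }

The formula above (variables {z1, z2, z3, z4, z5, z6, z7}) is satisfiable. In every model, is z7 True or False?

False

Suppose z7 = 1.
From the singleton clause (~z2), z2 = 0.
From the singleton clause (~z1), z1 = 0.
From the singleton clause (z3), z3 = 1.
From the singleton clause (~z6), z6 = 0.
From the singleton clause (~z4), z4 = 0.
Now (z4) is unsatisfied and unit — conflict.
So every satisfying assignment has z7 = False.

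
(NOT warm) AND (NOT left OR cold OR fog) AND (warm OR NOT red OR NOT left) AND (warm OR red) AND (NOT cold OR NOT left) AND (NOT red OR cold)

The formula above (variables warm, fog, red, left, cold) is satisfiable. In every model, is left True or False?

False

Suppose left = true.
The clause (NOT warm) is unit, so warm = false.
The clause (NOT red) is unit, so red = false.
Now (red) is unsatisfied and unit — conflict.
So every satisfying assignment has left = False.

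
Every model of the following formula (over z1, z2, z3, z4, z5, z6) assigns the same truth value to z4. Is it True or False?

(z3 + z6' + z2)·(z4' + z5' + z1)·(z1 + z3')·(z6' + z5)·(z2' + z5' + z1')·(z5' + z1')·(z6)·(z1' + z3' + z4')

Suppose z4 = 1.
The clause (z6) is unit, so z6 = 1.
The clause (z5) is unit, so z5 = 1.
The clause (z1) is unit, so z1 = 1.
But (z1') is also a unit clause — contradiction.
So every satisfying assignment has z4 = False.

False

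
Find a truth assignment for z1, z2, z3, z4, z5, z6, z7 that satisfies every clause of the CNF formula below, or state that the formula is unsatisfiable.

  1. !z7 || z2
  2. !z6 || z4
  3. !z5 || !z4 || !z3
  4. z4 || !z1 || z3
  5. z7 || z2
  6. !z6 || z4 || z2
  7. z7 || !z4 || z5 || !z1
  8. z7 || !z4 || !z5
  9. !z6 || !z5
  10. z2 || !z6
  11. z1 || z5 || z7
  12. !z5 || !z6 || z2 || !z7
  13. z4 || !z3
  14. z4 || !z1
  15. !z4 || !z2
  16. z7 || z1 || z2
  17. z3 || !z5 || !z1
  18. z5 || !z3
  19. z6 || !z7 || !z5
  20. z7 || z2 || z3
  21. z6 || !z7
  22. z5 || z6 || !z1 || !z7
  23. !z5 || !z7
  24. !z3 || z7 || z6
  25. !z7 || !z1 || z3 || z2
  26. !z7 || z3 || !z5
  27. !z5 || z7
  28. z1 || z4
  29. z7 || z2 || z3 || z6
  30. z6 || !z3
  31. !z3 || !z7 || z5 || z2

UNSATISFIABLE

Try z7 = false.
(z2) alone gives z2 = true.
(!z4) alone gives z4 = false.
(!z6) alone gives z6 = false.
(!z3) alone gives z3 = false.
(!z1) alone gives z1 = false.
Now (z1) is unsatisfied and unit — conflict.
That branch fails; take z7 = true instead.
(z2) alone gives z2 = true.
(!z4) alone gives z4 = false.
(!z6) alone gives z6 = false.
Now (z6) is unsatisfied and unit — conflict.
Neither z7 = true nor z7 = false works.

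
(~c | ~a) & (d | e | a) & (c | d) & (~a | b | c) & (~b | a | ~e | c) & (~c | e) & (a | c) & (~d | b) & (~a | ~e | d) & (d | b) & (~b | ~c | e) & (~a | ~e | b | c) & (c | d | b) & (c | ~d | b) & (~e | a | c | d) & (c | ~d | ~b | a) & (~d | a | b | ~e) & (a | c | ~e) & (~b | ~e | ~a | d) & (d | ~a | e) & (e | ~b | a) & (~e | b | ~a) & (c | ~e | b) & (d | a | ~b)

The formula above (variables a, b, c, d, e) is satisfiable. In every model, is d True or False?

Suppose d = 0.
Unit clause (c) forces c = 1.
Unit clause (~a) forces a = 0.
Unit clause (e) forces e = 1.
Unit clause (b) forces b = 1.
Now (~b) is unsatisfied and unit — conflict.
So every satisfying assignment has d = True.

True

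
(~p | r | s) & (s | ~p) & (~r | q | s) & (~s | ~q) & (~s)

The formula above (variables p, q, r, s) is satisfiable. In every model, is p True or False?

Suppose p = 1.
The clause (s) is unit, so s = 1.
But (~s) is also a unit clause — contradiction.
So every satisfying assignment has p = False.

False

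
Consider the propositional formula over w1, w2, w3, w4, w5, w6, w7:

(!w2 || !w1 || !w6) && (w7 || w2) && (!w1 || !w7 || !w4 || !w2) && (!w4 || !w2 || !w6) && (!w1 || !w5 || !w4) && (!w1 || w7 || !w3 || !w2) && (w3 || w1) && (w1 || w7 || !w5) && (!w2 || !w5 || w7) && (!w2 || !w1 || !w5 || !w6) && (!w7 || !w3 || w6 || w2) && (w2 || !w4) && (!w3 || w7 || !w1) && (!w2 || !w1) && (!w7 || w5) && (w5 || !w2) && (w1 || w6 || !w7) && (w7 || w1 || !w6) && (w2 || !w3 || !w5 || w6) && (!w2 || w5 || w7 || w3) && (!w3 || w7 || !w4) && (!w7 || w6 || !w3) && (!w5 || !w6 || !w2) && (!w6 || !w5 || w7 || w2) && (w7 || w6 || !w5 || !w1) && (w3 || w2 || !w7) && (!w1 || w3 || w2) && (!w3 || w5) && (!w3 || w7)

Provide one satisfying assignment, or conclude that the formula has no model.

Case w7 = true:
From the singleton clause (w5), w5 = true.
Case w1 = true:
From the singleton clause (!w4), w4 = false.
From the singleton clause (!w2), w2 = false.
From the singleton clause (w3), w3 = true.
From the singleton clause (w6), w6 = true.
Every clause now holds.

w1: true, w2: false, w3: true, w4: false, w5: true, w6: true, w7: true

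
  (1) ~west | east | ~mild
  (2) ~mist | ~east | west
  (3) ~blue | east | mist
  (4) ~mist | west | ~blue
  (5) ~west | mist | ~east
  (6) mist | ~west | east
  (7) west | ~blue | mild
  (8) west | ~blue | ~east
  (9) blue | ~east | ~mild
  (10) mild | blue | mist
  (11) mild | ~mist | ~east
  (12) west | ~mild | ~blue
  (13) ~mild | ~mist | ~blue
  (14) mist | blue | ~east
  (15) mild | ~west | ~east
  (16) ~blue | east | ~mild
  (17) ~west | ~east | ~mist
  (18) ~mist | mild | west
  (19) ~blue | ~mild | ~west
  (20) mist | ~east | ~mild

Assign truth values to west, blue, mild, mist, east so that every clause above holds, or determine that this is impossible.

Case west = 0:
Case mist = 0:
Case blue = 0:
From the singleton clause (mild), mild = 1.
From the singleton clause (~east), east = 0.
All clauses are satisfied.

west=0, blue=0, mild=1, mist=0, east=0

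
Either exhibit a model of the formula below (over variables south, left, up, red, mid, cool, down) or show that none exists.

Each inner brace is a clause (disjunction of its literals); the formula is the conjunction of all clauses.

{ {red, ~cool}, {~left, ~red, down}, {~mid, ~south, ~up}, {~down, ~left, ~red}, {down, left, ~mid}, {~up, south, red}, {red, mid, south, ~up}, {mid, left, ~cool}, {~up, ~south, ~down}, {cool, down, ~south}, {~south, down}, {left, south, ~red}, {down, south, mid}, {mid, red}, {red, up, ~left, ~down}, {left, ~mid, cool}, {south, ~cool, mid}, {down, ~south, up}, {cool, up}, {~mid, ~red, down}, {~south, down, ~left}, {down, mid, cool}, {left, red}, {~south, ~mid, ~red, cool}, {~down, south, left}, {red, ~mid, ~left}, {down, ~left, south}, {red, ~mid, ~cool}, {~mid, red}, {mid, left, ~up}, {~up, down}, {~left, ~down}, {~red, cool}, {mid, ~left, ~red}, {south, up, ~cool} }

south=1,  left=0,  up=0,  red=1,  mid=1,  cool=1,  down=1

Case red = 1:
The clause (cool) is unit, so cool = 1.
Case left = 0:
The clause (mid) is unit, so mid = 1.
The clause (down) is unit, so down = 1.
The clause (south) is unit, so south = 1.
The clause (~up) is unit, so up = 0.
Every clause now holds.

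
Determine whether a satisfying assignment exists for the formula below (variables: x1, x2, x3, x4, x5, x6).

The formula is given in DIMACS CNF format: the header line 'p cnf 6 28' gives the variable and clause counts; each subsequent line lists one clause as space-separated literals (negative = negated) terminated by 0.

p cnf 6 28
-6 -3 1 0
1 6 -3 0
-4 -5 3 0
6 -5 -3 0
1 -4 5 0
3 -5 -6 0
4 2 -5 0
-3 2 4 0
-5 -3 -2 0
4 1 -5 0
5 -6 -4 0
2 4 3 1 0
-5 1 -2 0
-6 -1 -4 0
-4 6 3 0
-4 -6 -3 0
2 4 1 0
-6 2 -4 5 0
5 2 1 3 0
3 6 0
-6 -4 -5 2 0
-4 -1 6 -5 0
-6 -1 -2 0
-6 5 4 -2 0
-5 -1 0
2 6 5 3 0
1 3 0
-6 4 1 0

Case x3 = True:
Case x6 = False:
(x1) alone gives x1 = True.
(¬x5) alone gives x5 = False.
Case x2 = False:
(x4) alone gives x4 = True.
This assignment satisfies each clause.
A satisfying assignment: x1=True, x2=False, x3=True, x4=True, x5=False, x6=False.

Satisfiable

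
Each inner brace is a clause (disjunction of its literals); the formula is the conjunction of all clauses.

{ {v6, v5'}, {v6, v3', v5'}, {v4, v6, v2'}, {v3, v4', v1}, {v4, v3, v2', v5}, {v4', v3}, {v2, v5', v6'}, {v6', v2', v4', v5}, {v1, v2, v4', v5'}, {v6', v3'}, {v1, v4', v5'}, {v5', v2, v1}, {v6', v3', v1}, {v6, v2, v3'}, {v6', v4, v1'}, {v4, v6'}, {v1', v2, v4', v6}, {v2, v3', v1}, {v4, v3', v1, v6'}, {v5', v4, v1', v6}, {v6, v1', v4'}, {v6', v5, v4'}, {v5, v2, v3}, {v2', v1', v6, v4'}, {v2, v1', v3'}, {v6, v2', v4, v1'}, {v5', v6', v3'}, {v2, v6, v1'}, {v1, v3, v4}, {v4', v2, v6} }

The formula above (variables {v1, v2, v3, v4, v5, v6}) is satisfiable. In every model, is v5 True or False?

False

Suppose v5 = 1.
The clause (v6) is unit, so v6 = 1.
The clause (v2) is unit, so v2 = 1.
The clause (v3') is unit, so v3 = 0.
The clause (v4') is unit, so v4 = 0.
Now (v4) is unsatisfied and unit — conflict.
So every satisfying assignment has v5 = False.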